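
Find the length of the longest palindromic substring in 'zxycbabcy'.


Scanning 'zxycbabcy' for palindromic substrings.
Substring at positions 2-8: 'ycbabcy'.
Check: reverse('ycbabcy') = 'ycbabcy' -> palindrome confirmed.
Neighbouring characters ('x' / '-') break symmetry, so it cannot extend further.
No longer palindromic substring exists; longest length = 7

7


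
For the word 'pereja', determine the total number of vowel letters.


Scanning each character of 'pereja':
  Position 1: 'p' -> consonant (running count: 0)
  Position 2: 'e' -> vowel (running count: 1)
  Position 3: 'r' -> consonant (running count: 1)
  Position 4: 'e' -> vowel (running count: 2)
  Position 5: 'j' -> consonant (running count: 2)
  Position 6: 'a' -> vowel (running count: 3)
Total vowels: 3

3


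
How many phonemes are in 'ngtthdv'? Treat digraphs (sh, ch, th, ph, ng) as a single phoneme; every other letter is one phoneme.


Parsing 'ngtthdv' greedily, digraphs first:
  'ng' -> digraph (1 consonant phoneme) (phonemes so far: 1)
  't' -> consonant phoneme (phonemes so far: 2)
  'th' -> digraph (1 consonant phoneme) (phonemes so far: 3)
  'd' -> consonant phoneme (phonemes so far: 4)
  'v' -> consonant phoneme (phonemes so far: 5)
Total phonemes: 5

5


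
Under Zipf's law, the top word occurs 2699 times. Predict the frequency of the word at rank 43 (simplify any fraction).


Zipf's law: freq(rank) = f1 / rank
f1 = 2699, rank = 43
freq = 2699 / 43
GCD(2699, 43) = 1
Simplified: 2699/43

2699/43


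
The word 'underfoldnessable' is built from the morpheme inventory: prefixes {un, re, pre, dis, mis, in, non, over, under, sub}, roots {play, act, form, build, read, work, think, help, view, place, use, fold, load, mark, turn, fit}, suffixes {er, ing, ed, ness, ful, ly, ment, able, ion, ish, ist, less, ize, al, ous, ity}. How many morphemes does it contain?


Segmenting 'underfoldnessable' against the inventory:
  'under' -> prefix (morpheme 1)
  'fold' -> root (morpheme 2)
  'ness' -> suffix (morpheme 3)
  'able' -> suffix (morpheme 4)
Total morphemes: 4

4


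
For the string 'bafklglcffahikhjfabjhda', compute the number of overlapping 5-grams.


String 'bafklglcffahikhjfabjhda' has length L = 23.
Number of overlapping n-grams = L - n + 1
Substituting: 23 - 5 + 1 = 19

19


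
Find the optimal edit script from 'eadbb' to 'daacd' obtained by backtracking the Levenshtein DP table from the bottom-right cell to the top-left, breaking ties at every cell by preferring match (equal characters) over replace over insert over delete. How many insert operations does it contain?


Edit distance = 4. Backtracking from cell (5, 5) with preference match > replace > insert > delete,
then listing the resulting alignment 'eadbb' -> 'daacd' left to right:
  Step 1: replace e->d
  Step 2: keep 'a'
  Step 3: replace d->a
  Step 4: replace b->c
  Step 5: replace b->d
Total insertions: 0

0


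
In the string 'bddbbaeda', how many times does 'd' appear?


Scanning 'bddbbaeda' for 'd':
  Position 1: 'd' -> MATCH (count: 1)
  Position 2: 'd' -> MATCH (count: 2)
  Position 7: 'd' -> MATCH (count: 3)
Total occurrences of 'd': 3

3


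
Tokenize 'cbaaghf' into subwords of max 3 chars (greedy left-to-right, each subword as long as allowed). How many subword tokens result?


'cbaaghf' has 7 characters.
Chunking with max size 3:
  Chunk 1: 'cba' (positions 0-2)
  Chunk 2: 'agh' (positions 3-5)
  Chunk 3: 'f' (positions 6-6)
Total chunks: ceil(7 / 3) = 3

3


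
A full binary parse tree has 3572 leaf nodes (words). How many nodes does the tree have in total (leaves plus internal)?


Leaf nodes (terminals): 3572
Internal nodes = n - 1 = 3572 - 1 = 3571
Total = leaves + internal = 3572 + 3571 = 7143

7143


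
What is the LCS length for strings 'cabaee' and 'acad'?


DP table for LCS of 'cabaee' and 'acad':
       a  c  a  d
    0  0  0  0  0
  c 0  0  1  1  1
  a 0  1  1  2  2
  b 0  1  1  2  2
  a 0  1  1  2  2
  e 0  1  1  2  2
  e 0  1  1  2  2
LCS: 'ca'
LCS length = 2

2


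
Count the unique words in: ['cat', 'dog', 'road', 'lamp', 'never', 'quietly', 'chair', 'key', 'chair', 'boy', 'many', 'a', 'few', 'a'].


Listing all tokens and tracking unique types:
  Token 1: 'cat' -> NEW (unique so far: 1)
  Token 2: 'dog' -> NEW (unique so far: 2)
  Token 3: 'road' -> NEW (unique so far: 3)
  Token 4: 'lamp' -> NEW (unique so far: 4)
  Token 5: 'never' -> NEW (unique so far: 5)
  Token 6: 'quietly' -> NEW (unique so far: 6)
  Token 7: 'chair' -> NEW (unique so far: 7)
  Token 8: 'key' -> NEW (unique so far: 8)
  Token 9: 'chair' -> duplicate (unique so far: 8)
  Token 10: 'boy' -> NEW (unique so far: 9)
  Token 11: 'many' -> NEW (unique so far: 10)
  Token 12: 'a' -> NEW (unique so far: 11)
  Token 13: 'few' -> NEW (unique so far: 12)
  Token 14: 'a' -> duplicate (unique so far: 12)
Unique types: ('a', 'boy', 'cat', 'chair', 'dog', 'few', 'key', 'lamp', 'many', 'never', 'quietly', 'road')
Vocabulary size: 12

12


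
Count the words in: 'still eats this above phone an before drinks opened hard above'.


Counting words by splitting on spaces:
  Word 1: 'still'
  Word 2: 'eats'
  Word 3: 'this'
  Word 4: 'above'
  Word 5: 'phone'
  Word 6: 'an'
  Word 7: 'before'
  Word 8: 'drinks'
  Word 9: 'opened'
  Word 10: 'hard'
  Word 11: 'above'
Total words: 11

11


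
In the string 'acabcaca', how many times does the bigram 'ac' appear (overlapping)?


Scanning 'acabcaca' for bigram 'ac':
  Position 0: 'ac' -> MATCH
  Position 1: 'ca' -> no
  Position 2: 'ab' -> no
  Position 3: 'bc' -> no
  Position 4: 'ca' -> no
  Position 5: 'ac' -> MATCH
  Position 6: 'ca' -> no
Total matches: 2

2


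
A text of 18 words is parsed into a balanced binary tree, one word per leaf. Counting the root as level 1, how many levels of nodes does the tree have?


In a balanced binary tree with n leaves the deepest leaf is ceil(log2(n)) edges below the root,
so counting node levels inclusive of root and leaves gives ceil(log2(n)) + 1 levels.
log2(18) = 4.1699
ceil(4.1699) = 5
levels = 5 + 1 = 6

6


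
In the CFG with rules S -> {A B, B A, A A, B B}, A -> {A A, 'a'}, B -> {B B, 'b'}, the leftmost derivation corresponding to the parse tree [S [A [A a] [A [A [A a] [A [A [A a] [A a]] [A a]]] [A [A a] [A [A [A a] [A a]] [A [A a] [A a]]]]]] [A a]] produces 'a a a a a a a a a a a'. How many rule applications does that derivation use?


Every bracketed nonterminal node [X ...] in the tree is produced by exactly one rule application.
Reading the tree off as a leftmost derivation:
  Step 1: S  =>  A A   (applied S -> A A)
  Step 2: A A  =>  A A A   (applied A -> A A)
  Step 3: A A A  =>  a A A   (applied A -> a)
  Step 4: a A A  =>  a A A A   (applied A -> A A)
  Step 5: a A A A  =>  a A A A A   (applied A -> A A)
  Step 6: a A A A A  =>  a a A A A   (applied A -> a)
  Step 7: a a A A A  =>  a a A A A A   (applied A -> A A)
  Step 8: a a A A A A  =>  a a A A A A A   (applied A -> A A)
  Step 9: a a A A A A A  =>  a a a A A A A   (applied A -> a)
  Step 10: a a a A A A A  =>  a a a a A A A   (applied A -> a)
  Step 11: a a a a A A A  =>  a a a a a A A   (applied A -> a)
  Step 12: a a a a a A A  =>  a a a a a A A A   (applied A -> A A)
  Step 13: a a a a a A A A  =>  a a a a a a A A   (applied A -> a)
  Step 14: a a a a a a A A  =>  a a a a a a A A A   (applied A -> A A)
  Step 15: a a a a a a A A A  =>  a a a a a a A A A A   (applied A -> A A)
  Step 16: a a a a a a A A A A  =>  a a a a a a a A A A   (applied A -> a)
  Step 17: a a a a a a a A A A  =>  a a a a a a a a A A   (applied A -> a)
  Step 18: a a a a a a a a A A  =>  a a a a a a a a A A A   (applied A -> A A)
  Step 19: a a a a a a a a A A A  =>  a a a a a a a a a A A   (applied A -> a)
  Step 20: a a a a a a a a a A A  =>  a a a a a a a a a a A   (applied A -> a)
  Step 21: a a a a a a a a a a A  =>  a a a a a a a a a a a   (applied A -> a)
Final yield: a a a a a a a a a a a
Total rewrite steps: 21

21


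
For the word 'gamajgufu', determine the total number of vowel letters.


Scanning each character of 'gamajgufu':
  Position 1: 'g' -> consonant (running count: 0)
  Position 2: 'a' -> vowel (running count: 1)
  Position 3: 'm' -> consonant (running count: 1)
  Position 4: 'a' -> vowel (running count: 2)
  Position 5: 'j' -> consonant (running count: 2)
  Position 6: 'g' -> consonant (running count: 2)
  Position 7: 'u' -> vowel (running count: 3)
  Position 8: 'f' -> consonant (running count: 3)
  Position 9: 'u' -> vowel (running count: 4)
Total vowels: 4

4


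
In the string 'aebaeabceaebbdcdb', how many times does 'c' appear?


Scanning 'aebaeabceaebbdcdb' for 'c':
  Position 7: 'c' -> MATCH (count: 1)
  Position 14: 'c' -> MATCH (count: 2)
Total occurrences of 'c': 2

2


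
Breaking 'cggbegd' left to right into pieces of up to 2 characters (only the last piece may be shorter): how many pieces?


'cggbegd' has 7 characters.
Chunking with max size 2:
  Chunk 1: 'cg' (positions 0-1)
  Chunk 2: 'gb' (positions 2-3)
  Chunk 3: 'eg' (positions 4-5)
  Chunk 4: 'd' (positions 6-6)
Total chunks: ceil(7 / 2) = 4

4


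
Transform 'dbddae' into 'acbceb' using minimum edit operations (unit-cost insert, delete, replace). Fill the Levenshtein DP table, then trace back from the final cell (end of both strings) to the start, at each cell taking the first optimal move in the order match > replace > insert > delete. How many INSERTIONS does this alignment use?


Edit distance = 6. Backtracking from cell (6, 6) with preference match > replace > insert > delete,
then listing the resulting alignment 'dbddae' -> 'acbceb' left to right:
  Step 1: replace d->a
  Step 2: replace b->c
  Step 3: replace d->b
  Step 4: replace d->c
  Step 5: replace a->e
  Step 6: replace e->b
Total insertions: 0

0


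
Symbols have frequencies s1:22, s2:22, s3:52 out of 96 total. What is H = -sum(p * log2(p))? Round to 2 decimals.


Computing entropy H = -sum(p_i * log2(p_i)):
  s1: p = 22/96 = 0.2292, -p*log2(p) = 0.4871
  s2: p = 22/96 = 0.2292, -p*log2(p) = 0.4871
  s3: p = 52/96 = 0.5417, -p*log2(p) = 0.4791
H = sum of terms = 1.4533
Rounded to 2 decimals: 1.45

1.45


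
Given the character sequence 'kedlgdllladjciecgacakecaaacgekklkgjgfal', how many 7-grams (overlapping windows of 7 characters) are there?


String 'kedlgdllladjciecgacakecaaacgekklkgjgfal' has length L = 39.
Number of overlapping n-grams = L - n + 1
Substituting: 39 - 7 + 1 = 33

33


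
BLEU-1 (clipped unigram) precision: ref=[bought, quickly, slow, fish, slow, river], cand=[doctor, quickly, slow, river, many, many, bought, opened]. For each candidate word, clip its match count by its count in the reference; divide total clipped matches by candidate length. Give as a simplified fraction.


Reference word counts: {'bought': 1, 'fish': 1, 'quickly': 1, 'river': 1, 'slow': 2}
Checking each candidate word (with clipping):
  'doctor' -> not in reference -> no match (matches: 0)
  'quickly' -> in reference (ref count 1, used 1/1) -> match (matches: 1)
  'slow' -> in reference (ref count 2, used 1/2) -> match (matches: 2)
  'river' -> in reference (ref count 1, used 1/1) -> match (matches: 3)
  'many' -> not in reference -> no match (matches: 3)
  'many' -> not in reference -> no match (matches: 3)
  'bought' -> in reference (ref count 1, used 1/1) -> match (matches: 4)
  'opened' -> not in reference -> no match (matches: 4)
Clipped matches: 4, Candidate length: 8
Precision = 4/8 = 1/2

1/2


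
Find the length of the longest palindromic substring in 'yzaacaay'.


Scanning 'yzaacaay' for palindromic substrings.
Substring at positions 2-6: 'aacaa'.
Check: reverse('aacaa') = 'aacaa' -> palindrome confirmed.
Neighbouring characters ('z' / 'y') break symmetry, so it cannot extend further.
No longer palindromic substring exists; longest length = 5

5


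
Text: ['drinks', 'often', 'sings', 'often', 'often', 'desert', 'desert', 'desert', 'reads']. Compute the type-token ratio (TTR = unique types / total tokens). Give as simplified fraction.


Tokens: 9
Unique types: ('desert', 'drinks', 'often', 'reads', 'sings') = 5
TTR = 5/9
Already in lowest terms.

5/9


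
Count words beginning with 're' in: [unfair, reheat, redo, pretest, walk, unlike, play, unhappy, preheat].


Checking each word for prefix 're':
  'unfair' -> no (count: 0)
  'reheat' -> YES, starts with 're' (count: 1)
  'redo' -> YES, starts with 're' (count: 2)
  'pretest' -> no (count: 2)
  'walk' -> no (count: 2)
  'unlike' -> no (count: 2)
  'play' -> no (count: 2)
  'unhappy' -> no (count: 2)
  'preheat' -> no (count: 2)
Total with prefix 're': 2

2


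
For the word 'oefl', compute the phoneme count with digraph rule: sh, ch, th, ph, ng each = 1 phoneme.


Parsing 'oefl' greedily, digraphs first:
  'o' -> vowel phoneme (phonemes so far: 1)
  'e' -> vowel phoneme (phonemes so far: 2)
  'f' -> consonant phoneme (phonemes so far: 3)
  'l' -> consonant phoneme (phonemes so far: 4)
Total phonemes: 4

4


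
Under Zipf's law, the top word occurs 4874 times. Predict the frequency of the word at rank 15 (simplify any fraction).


Zipf's law: freq(rank) = f1 / rank
f1 = 4874, rank = 15
freq = 4874 / 15
GCD(4874, 15) = 1
Simplified: 4874/15

4874/15


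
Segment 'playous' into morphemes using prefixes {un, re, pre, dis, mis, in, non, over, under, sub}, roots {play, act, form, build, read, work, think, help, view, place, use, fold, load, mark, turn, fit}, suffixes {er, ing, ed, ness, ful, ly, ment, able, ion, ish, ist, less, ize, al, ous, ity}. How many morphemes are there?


Segmenting 'playous' against the inventory:
  'play' -> root (morpheme 1)
  'ous' -> suffix (morpheme 2)
Total morphemes: 2

2


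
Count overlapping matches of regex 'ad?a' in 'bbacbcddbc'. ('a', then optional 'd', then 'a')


Pattern: ad?a means 'a', then optional 'd', then 'a'.
Scanning 'bbacbcddbc' position-by-position:
  Pos 0: window 'bba' -> no
  Pos 1: window 'bac' -> no
  Pos 2: window 'acb' -> no
  Pos 3: window 'cbc' -> no
  Pos 4: window 'bcd' -> no
  Pos 5: window 'cdd' -> no
  Pos 6: window 'ddb' -> no
  Pos 7: window 'dbc' -> no
  Pos 8: window 'bc' -> no
  Pos 9: window 'c' -> no
Total matches: 0

0


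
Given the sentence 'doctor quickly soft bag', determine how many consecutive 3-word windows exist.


Word trigrams from [4] words:
  Trigram 1: (doctor quickly soft)
  Trigram 2: (quickly soft bag)
Total word trigrams: 4 - 2 = 2

2


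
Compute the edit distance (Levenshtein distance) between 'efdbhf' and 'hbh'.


Building DP table for s1='efdbhf' (len 6) and s2='hbh' (len 3):
       h  b  h
    0  1  2  3
  e 1  1  2  3
  f 2  2  2  3
  d 3  3  3  3
  b 4  4  3  4
  h 5  4  4  3
  f 6  5  5  4
Edit distance = dp[6][3] = 4

4


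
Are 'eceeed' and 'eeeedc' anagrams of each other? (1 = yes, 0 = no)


Sort characters of 'eceeed': 'cdeeee'
Sort characters of 'eeeedc': 'cdeeee'
Sorted forms match -> they ARE anagrams
Result: 1

1


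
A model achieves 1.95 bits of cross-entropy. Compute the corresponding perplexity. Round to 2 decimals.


Perplexity formula: PP = 2^H
H = 1.95
PP = 2^1.95
Decompose: 2^1.95 = 2^1 * 2^0.95
2^1 = 2, 2^0.95 ~ 1.9318727
PP ~ 2 * 1.9318727 = 3.8637454
Rounded to 2 decimals: 3.86

3.86


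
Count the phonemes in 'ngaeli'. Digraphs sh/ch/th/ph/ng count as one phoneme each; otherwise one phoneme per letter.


Parsing 'ngaeli' greedily, digraphs first:
  'ng' -> digraph (1 consonant phoneme) (phonemes so far: 1)
  'a' -> vowel phoneme (phonemes so far: 2)
  'e' -> vowel phoneme (phonemes so far: 3)
  'l' -> consonant phoneme (phonemes so far: 4)
  'i' -> vowel phoneme (phonemes so far: 5)
Total phonemes: 5

5


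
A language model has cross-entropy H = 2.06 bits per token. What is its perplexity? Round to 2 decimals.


Perplexity formula: PP = 2^H
H = 2.06
PP = 2^2.06
Decompose: 2^2.06 = 2^2 * 2^0.06
2^2 = 4, 2^0.06 ~ 1.0424658
PP ~ 4 * 1.0424658 = 4.1698632
Rounded to 2 decimals: 4.17

4.17


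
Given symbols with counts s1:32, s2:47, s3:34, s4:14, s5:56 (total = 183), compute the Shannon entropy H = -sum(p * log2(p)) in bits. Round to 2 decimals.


Computing entropy H = -sum(p_i * log2(p_i)):
  s1: p = 32/183 = 0.1749, -p*log2(p) = 0.4399
  s2: p = 47/183 = 0.2568, -p*log2(p) = 0.5037
  s3: p = 34/183 = 0.1858, -p*log2(p) = 0.4511
  s4: p = 14/183 = 0.0765, -p*log2(p) = 0.2837
  s5: p = 56/183 = 0.3060, -p*log2(p) = 0.5228
H = sum of terms = 2.2012
Rounded to 2 decimals: 2.20

2.20


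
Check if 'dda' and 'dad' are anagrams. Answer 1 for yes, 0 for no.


Sort characters of 'dda': 'add'
Sort characters of 'dad': 'add'
Sorted forms match -> they ARE anagrams
Result: 1

1


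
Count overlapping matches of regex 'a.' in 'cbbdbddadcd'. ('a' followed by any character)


Pattern: a. means 'a' followed by any character.
Scanning 'cbbdbddadcd' position-by-position:
  Pos 0: window 'cb' -> no
  Pos 1: window 'bb' -> no
  Pos 2: window 'bd' -> no
  Pos 3: window 'db' -> no
  Pos 4: window 'bd' -> no
  Pos 5: window 'dd' -> no
  Pos 6: window 'da' -> no
  Pos 7: window 'ad' -> MATCH
  Pos 8: window 'dc' -> no
  Pos 9: window 'cd' -> no
  Pos 10: window 'd' -> no
Total matches: 1

1


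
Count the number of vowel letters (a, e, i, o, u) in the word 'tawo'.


Scanning each character of 'tawo':
  Position 1: 't' -> consonant (running count: 0)
  Position 2: 'a' -> vowel (running count: 1)
  Position 3: 'w' -> consonant (running count: 1)
  Position 4: 'o' -> vowel (running count: 2)
Total vowels: 2

2


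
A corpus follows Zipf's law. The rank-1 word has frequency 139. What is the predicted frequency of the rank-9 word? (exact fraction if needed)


Zipf's law: freq(rank) = f1 / rank
f1 = 139, rank = 9
freq = 139 / 9
GCD(139, 9) = 1
Simplified: 139/9

139/9


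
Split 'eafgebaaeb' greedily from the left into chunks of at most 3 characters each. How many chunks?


'eafgebaaeb' has 10 characters.
Chunking with max size 3:
  Chunk 1: 'eaf' (positions 0-2)
  Chunk 2: 'geb' (positions 3-5)
  Chunk 3: 'aae' (positions 6-8)
  Chunk 4: 'b' (positions 9-9)
Total chunks: ceil(10 / 3) = 4

4


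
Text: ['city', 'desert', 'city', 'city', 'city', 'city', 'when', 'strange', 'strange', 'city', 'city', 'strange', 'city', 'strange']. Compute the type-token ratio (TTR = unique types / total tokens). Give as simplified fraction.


Tokens: 14
Unique types: ('city', 'desert', 'strange', 'when') = 4
TTR = 4/14
Simplify: divide both by 2 -> 2/7
TTR = 2/7

2/7


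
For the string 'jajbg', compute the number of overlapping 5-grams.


String 'jajbg' has length L = 5.
Number of overlapping n-grams = L - n + 1
Substituting: 5 - 5 + 1 = 1

1


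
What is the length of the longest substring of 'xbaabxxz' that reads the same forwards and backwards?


Scanning 'xbaabxxz' for palindromic substrings.
Substring at positions 0-5: 'xbaabx'.
Check: reverse('xbaabx') = 'xbaabx' -> palindrome confirmed.
Neighbouring characters ('-' / 'x') break symmetry, so it cannot extend further.
No longer palindromic substring exists; longest length = 6

6


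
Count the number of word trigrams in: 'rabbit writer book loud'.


Word trigrams from [4] words:
  Trigram 1: (rabbit writer book)
  Trigram 2: (writer book loud)
Total word trigrams: 4 - 2 = 2

2


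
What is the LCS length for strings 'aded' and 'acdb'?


DP table for LCS of 'aded' and 'acdb':
       a  c  d  b
    0  0  0  0  0
  a 0  1  1  1  1
  d 0  1  1  2  2
  e 0  1  1  2  2
  d 0  1  1  2  2
LCS: 'ad'
LCS length = 2

2


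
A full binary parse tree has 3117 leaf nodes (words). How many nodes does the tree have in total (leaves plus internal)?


Leaf nodes (terminals): 3117
Internal nodes = n - 1 = 3117 - 1 = 3116
Total = leaves + internal = 3117 + 3116 = 6233

6233


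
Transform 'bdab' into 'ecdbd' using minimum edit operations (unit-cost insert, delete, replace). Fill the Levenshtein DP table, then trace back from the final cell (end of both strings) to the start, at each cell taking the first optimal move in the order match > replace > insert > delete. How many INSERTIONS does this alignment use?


Edit distance = 4. Backtracking from cell (4, 5) with preference match > replace > insert > delete,
then listing the resulting alignment 'bdab' -> 'ecdbd' left to right:
  Step 1: insert 'e' [insertion #1]
  Step 2: replace b->c
  Step 3: keep 'd'
  Step 4: replace a->b
  Step 5: replace b->d
Total insertions: 1

1


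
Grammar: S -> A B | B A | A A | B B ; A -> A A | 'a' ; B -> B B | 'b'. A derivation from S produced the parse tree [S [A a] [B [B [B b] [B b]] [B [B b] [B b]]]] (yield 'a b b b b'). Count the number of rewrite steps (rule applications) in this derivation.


Every bracketed nonterminal node [X ...] in the tree is produced by exactly one rule application.
Reading the tree off as a leftmost derivation:
  Step 1: S  =>  A B   (applied S -> A B)
  Step 2: A B  =>  a B   (applied A -> a)
  Step 3: a B  =>  a B B   (applied B -> B B)
  Step 4: a B B  =>  a B B B   (applied B -> B B)
  Step 5: a B B B  =>  a b B B   (applied B -> b)
  Step 6: a b B B  =>  a b b B   (applied B -> b)
  Step 7: a b b B  =>  a b b B B   (applied B -> B B)
  Step 8: a b b B B  =>  a b b b B   (applied B -> b)
  Step 9: a b b b B  =>  a b b b b   (applied B -> b)
Final yield: a b b b b
Total rewrite steps: 9

9


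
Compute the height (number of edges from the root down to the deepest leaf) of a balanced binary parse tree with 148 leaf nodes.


In a balanced binary tree with n leaves the deepest leaf is ceil(log2(n)) edges below the root.
log2(148) = 7.2095
ceil(7.2095) = 8
height (edges) = 8

8


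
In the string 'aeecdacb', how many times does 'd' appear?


Scanning 'aeecdacb' for 'd':
  Position 4: 'd' -> MATCH (count: 1)
Total occurrences of 'd': 1

1


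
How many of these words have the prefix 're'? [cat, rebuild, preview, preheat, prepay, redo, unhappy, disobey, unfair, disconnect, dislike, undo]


Checking each word for prefix 're':
  'cat' -> no (count: 0)
  'rebuild' -> YES, starts with 're' (count: 1)
  'preview' -> no (count: 1)
  'preheat' -> no (count: 1)
  'prepay' -> no (count: 1)
  'redo' -> YES, starts with 're' (count: 2)
  'unhappy' -> no (count: 2)
  'disobey' -> no (count: 2)
  'unfair' -> no (count: 2)
  'disconnect' -> no (count: 2)
  'dislike' -> no (count: 2)
  'undo' -> no (count: 2)
Total with prefix 're': 2

2


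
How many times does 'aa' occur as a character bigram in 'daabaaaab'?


Scanning 'daabaaaab' for bigram 'aa':
  Position 0: 'da' -> no
  Position 1: 'aa' -> MATCH
  Position 2: 'ab' -> no
  Position 3: 'ba' -> no
  Position 4: 'aa' -> MATCH
  Position 5: 'aa' -> MATCH
  Position 6: 'aa' -> MATCH
  Position 7: 'ab' -> no
Total matches: 4

4


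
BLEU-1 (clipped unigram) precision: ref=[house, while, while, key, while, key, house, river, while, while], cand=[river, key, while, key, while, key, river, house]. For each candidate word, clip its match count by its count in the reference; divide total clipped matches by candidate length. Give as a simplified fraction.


Reference word counts: {'house': 2, 'key': 2, 'river': 1, 'while': 5}
Checking each candidate word (with clipping):
  'river' -> in reference (ref count 1, used 1/1) -> match (matches: 1)
  'key' -> in reference (ref count 2, used 1/2) -> match (matches: 2)
  'while' -> in reference (ref count 5, used 1/5) -> match (matches: 3)
  'key' -> in reference (ref count 2, used 2/2) -> match (matches: 4)
  'while' -> in reference (ref count 5, used 2/5) -> match (matches: 5)
  'key' -> ref count 2 already used up (2/2) -> clipped, no match (matches: 5)
  'river' -> ref count 1 already used up (1/1) -> clipped, no match (matches: 5)
  'house' -> in reference (ref count 2, used 1/2) -> match (matches: 6)
Clipped matches: 6, Candidate length: 8
Precision = 6/8 = 3/4

3/4


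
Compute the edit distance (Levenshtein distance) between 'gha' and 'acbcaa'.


Building DP table for s1='gha' (len 3) and s2='acbcaa' (len 6):
       a  c  b  c  a  a
    0  1  2  3  4  5  6
  g 1  1  2  3  4  5  6
  h 2  2  2  3  4  5  6
  a 3  2  3  3  4  4  5
Edit distance = dp[3][6] = 5

5


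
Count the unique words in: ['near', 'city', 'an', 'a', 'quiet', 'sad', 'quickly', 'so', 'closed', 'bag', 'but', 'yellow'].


Listing all tokens and tracking unique types:
  Token 1: 'near' -> NEW (unique so far: 1)
  Token 2: 'city' -> NEW (unique so far: 2)
  Token 3: 'an' -> NEW (unique so far: 3)
  Token 4: 'a' -> NEW (unique so far: 4)
  Token 5: 'quiet' -> NEW (unique so far: 5)
  Token 6: 'sad' -> NEW (unique so far: 6)
  Token 7: 'quickly' -> NEW (unique so far: 7)
  Token 8: 'so' -> NEW (unique so far: 8)
  Token 9: 'closed' -> NEW (unique so far: 9)
  Token 10: 'bag' -> NEW (unique so far: 10)
  Token 11: 'but' -> NEW (unique so far: 11)
  Token 12: 'yellow' -> NEW (unique so far: 12)
Unique types: ('a', 'an', 'bag', 'but', 'city', 'closed', 'near', 'quickly', 'quiet', 'sad', 'so', 'yellow')
Vocabulary size: 12

12


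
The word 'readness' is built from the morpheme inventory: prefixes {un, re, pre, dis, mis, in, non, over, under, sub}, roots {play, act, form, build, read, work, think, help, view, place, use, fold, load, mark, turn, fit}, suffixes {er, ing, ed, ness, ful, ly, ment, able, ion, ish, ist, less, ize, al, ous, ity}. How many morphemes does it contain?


Segmenting 'readness' against the inventory:
  'read' -> root (morpheme 1)
  'ness' -> suffix (morpheme 2)
Total morphemes: 2

2


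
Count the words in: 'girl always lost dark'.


Counting words by splitting on spaces:
  Word 1: 'girl'
  Word 2: 'always'
  Word 3: 'lost'
  Word 4: 'dark'
Total words: 4

4


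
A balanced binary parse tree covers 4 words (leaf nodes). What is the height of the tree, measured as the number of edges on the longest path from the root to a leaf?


In a balanced binary tree with n leaves the deepest leaf is ceil(log2(n)) edges below the root.
log2(4) = 2.0000
ceil(2.0000) = 2
height (edges) = 2

2


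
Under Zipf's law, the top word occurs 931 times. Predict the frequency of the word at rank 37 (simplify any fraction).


Zipf's law: freq(rank) = f1 / rank
f1 = 931, rank = 37
freq = 931 / 37
GCD(931, 37) = 1
Simplified: 931/37

931/37


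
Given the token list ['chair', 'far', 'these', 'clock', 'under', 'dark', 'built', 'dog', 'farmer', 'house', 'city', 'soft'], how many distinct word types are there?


Listing all tokens and tracking unique types:
  Token 1: 'chair' -> NEW (unique so far: 1)
  Token 2: 'far' -> NEW (unique so far: 2)
  Token 3: 'these' -> NEW (unique so far: 3)
  Token 4: 'clock' -> NEW (unique so far: 4)
  Token 5: 'under' -> NEW (unique so far: 5)
  Token 6: 'dark' -> NEW (unique so far: 6)
  Token 7: 'built' -> NEW (unique so far: 7)
  Token 8: 'dog' -> NEW (unique so far: 8)
  Token 9: 'farmer' -> NEW (unique so far: 9)
  Token 10: 'house' -> NEW (unique so far: 10)
  Token 11: 'city' -> NEW (unique so far: 11)
  Token 12: 'soft' -> NEW (unique so far: 12)
Unique types: ('built', 'chair', 'city', 'clock', 'dark', 'dog', 'far', 'farmer', 'house', 'soft', 'these', 'under')
Vocabulary size: 12

12


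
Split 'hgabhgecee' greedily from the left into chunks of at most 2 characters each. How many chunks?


'hgabhgecee' has 10 characters.
Chunking with max size 2:
  Chunk 1: 'hg' (positions 0-1)
  Chunk 2: 'ab' (positions 2-3)
  Chunk 3: 'hg' (positions 4-5)
  Chunk 4: 'ec' (positions 6-7)
  Chunk 5: 'ee' (positions 8-9)
Total chunks: ceil(10 / 2) = 5

5


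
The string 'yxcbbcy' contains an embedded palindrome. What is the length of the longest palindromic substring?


Scanning 'yxcbbcy' for palindromic substrings.
Substring at positions 2-5: 'cbbc'.
Check: reverse('cbbc') = 'cbbc' -> palindrome confirmed.
Neighbouring characters ('x' / 'y') break symmetry, so it cannot extend further.
No longer palindromic substring exists; longest length = 4

4


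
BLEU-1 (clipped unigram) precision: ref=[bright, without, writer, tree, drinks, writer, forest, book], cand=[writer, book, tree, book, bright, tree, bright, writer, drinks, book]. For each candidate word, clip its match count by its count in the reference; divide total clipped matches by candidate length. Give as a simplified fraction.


Reference word counts: {'book': 1, 'bright': 1, 'drinks': 1, 'forest': 1, 'tree': 1, 'without': 1, 'writer': 2}
Checking each candidate word (with clipping):
  'writer' -> in reference (ref count 2, used 1/2) -> match (matches: 1)
  'book' -> in reference (ref count 1, used 1/1) -> match (matches: 2)
  'tree' -> in reference (ref count 1, used 1/1) -> match (matches: 3)
  'book' -> ref count 1 already used up (1/1) -> clipped, no match (matches: 3)
  'bright' -> in reference (ref count 1, used 1/1) -> match (matches: 4)
  'tree' -> ref count 1 already used up (1/1) -> clipped, no match (matches: 4)
  'bright' -> ref count 1 already used up (1/1) -> clipped, no match (matches: 4)
  'writer' -> in reference (ref count 2, used 2/2) -> match (matches: 5)
  'drinks' -> in reference (ref count 1, used 1/1) -> match (matches: 6)
  'book' -> ref count 1 already used up (1/1) -> clipped, no match (matches: 6)
Clipped matches: 6, Candidate length: 10
Precision = 6/10 = 3/5

3/5


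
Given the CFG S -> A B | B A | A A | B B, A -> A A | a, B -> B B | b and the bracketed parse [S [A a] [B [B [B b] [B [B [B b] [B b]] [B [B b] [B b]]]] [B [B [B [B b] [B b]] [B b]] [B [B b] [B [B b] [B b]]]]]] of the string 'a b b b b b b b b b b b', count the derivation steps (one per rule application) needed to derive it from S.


Every bracketed nonterminal node [X ...] in the tree is produced by exactly one rule application.
Reading the tree off as a leftmost derivation:
  Step 1: S  =>  A B   (applied S -> A B)
  Step 2: A B  =>  a B   (applied A -> a)
  Step 3: a B  =>  a B B   (applied B -> B B)
  Step 4: a B B  =>  a B B B   (applied B -> B B)
  Step 5: a B B B  =>  a b B B   (applied B -> b)
  Step 6: a b B B  =>  a b B B B   (applied B -> B B)
  Step 7: a b B B B  =>  a b B B B B   (applied B -> B B)
  Step 8: a b B B B B  =>  a b b B B B   (applied B -> b)
  Step 9: a b b B B B  =>  a b b b B B   (applied B -> b)
  Step 10: a b b b B B  =>  a b b b B B B   (applied B -> B B)
  Step 11: a b b b B B B  =>  a b b b b B B   (applied B -> b)
  Step 12: a b b b b B B  =>  a b b b b b B   (applied B -> b)
  Step 13: a b b b b b B  =>  a b b b b b B B   (applied B -> B B)
  Step 14: a b b b b b B B  =>  a b b b b b B B B   (applied B -> B B)
  Step 15: a b b b b b B B B  =>  a b b b b b B B B B   (applied B -> B B)
  Step 16: a b b b b b B B B B  =>  a b b b b b b B B B   (applied B -> b)
  Step 17: a b b b b b b B B B  =>  a b b b b b b b B B   (applied B -> b)
  Step 18: a b b b b b b b B B  =>  a b b b b b b b b B   (applied B -> b)
  Step 19: a b b b b b b b b B  =>  a b b b b b b b b B B   (applied B -> B B)
  Step 20: a b b b b b b b b B B  =>  a b b b b b b b b b B   (applied B -> b)
  Step 21: a b b b b b b b b b B  =>  a b b b b b b b b b B B   (applied B -> B B)
  Step 22: a b b b b b b b b b B B  =>  a b b b b b b b b b b B   (applied B -> b)
  Step 23: a b b b b b b b b b b B  =>  a b b b b b b b b b b b   (applied B -> b)
Final yield: a b b b b b b b b b b b
Total rewrite steps: 23

23


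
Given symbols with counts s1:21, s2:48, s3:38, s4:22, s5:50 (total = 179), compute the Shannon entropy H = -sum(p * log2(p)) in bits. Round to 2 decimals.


Computing entropy H = -sum(p_i * log2(p_i)):
  s1: p = 21/179 = 0.1173, -p*log2(p) = 0.3627
  s2: p = 48/179 = 0.2682, -p*log2(p) = 0.5092
  s3: p = 38/179 = 0.2123, -p*log2(p) = 0.4747
  s4: p = 22/179 = 0.1229, -p*log2(p) = 0.3717
  s5: p = 50/179 = 0.2793, -p*log2(p) = 0.5140
H = sum of terms = 2.2323
Rounded to 2 decimals: 2.23

2.23


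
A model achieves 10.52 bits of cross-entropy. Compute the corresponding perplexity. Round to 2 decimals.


Perplexity formula: PP = 2^H
H = 10.52
PP = 2^10.52
Decompose: 2^10.52 = 2^10 * 2^0.52
2^10 = 1024, 2^0.52 ~ 1.4339552
PP ~ 1024 * 1.4339552 = 1468.3701248
Rounded to 2 decimals: 1468.37

1468.37


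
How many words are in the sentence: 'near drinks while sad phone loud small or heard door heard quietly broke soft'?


Counting words by splitting on spaces:
  Word 1: 'near'
  Word 2: 'drinks'
  Word 3: 'while'
  Word 4: 'sad'
  Word 5: 'phone'
  Word 6: 'loud'
  Word 7: 'small'
  Word 8: 'or'
  Word 9: 'heard'
  Word 10: 'door'
  Word 11: 'heard'
  Word 12: 'quietly'
  Word 13: 'broke'
  Word 14: 'soft'
Total words: 14

14


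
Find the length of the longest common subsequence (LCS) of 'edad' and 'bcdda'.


DP table for LCS of 'edad' and 'bcdda':
       b  c  d  d  a
    0  0  0  0  0  0
  e 0  0  0  0  0  0
  d 0  0  0  1  1  1
  a 0  0  0  1  1  2
  d 0  0  0  1  2  2
LCS: 'da'
LCS length = 2

2


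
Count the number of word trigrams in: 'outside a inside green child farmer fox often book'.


Word trigrams from [9] words:
  Trigram 1: (outside a inside)
  Trigram 2: (a inside green)
  Trigram 3: (inside green child)
  Trigram 4: (green child farmer)
  Trigram 5: (child farmer fox)
  Trigram 6: (farmer fox often)
  Trigram 7: (fox often book)
Total word trigrams: 9 - 2 = 7

7


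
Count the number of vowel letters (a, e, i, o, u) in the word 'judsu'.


Scanning each character of 'judsu':
  Position 1: 'j' -> consonant (running count: 0)
  Position 2: 'u' -> vowel (running count: 1)
  Position 3: 'd' -> consonant (running count: 1)
  Position 4: 's' -> consonant (running count: 1)
  Position 5: 'u' -> vowel (running count: 2)
Total vowels: 2

2


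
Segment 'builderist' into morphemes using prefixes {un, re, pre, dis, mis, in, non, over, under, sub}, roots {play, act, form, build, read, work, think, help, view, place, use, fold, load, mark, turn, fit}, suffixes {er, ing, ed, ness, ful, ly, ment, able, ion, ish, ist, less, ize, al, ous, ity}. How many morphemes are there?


Segmenting 'builderist' against the inventory:
  'build' -> root (morpheme 1)
  'er' -> suffix (morpheme 2)
  'ist' -> suffix (morpheme 3)
Total morphemes: 3

3


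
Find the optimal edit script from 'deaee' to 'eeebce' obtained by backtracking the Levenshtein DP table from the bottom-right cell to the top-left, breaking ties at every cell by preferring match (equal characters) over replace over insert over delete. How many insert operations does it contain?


Edit distance = 4. Backtracking from cell (5, 6) with preference match > replace > insert > delete,
then listing the resulting alignment 'deaee' -> 'eeebce' left to right:
  Step 1: insert 'e' [insertion #1]
  Step 2: replace d->e
  Step 3: keep 'e'
  Step 4: replace a->b
  Step 5: replace e->c
  Step 6: keep 'e'
Total insertions: 1

1


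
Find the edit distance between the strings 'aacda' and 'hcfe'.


Building DP table for s1='aacda' (len 5) and s2='hcfe' (len 4):
       h  c  f  e
    0  1  2  3  4
  a 1  1  2  3  4
  a 2  2  2  3  4
  c 3  3  2  3  4
  d 4  4  3  3  4
  a 5  5  4  4  4
Edit distance = dp[5][4] = 4

4


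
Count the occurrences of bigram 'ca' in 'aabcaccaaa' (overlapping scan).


Scanning 'aabcaccaaa' for bigram 'ca':
  Position 0: 'aa' -> no
  Position 1: 'ab' -> no
  Position 2: 'bc' -> no
  Position 3: 'ca' -> MATCH
  Position 4: 'ac' -> no
  Position 5: 'cc' -> no
  Position 6: 'ca' -> MATCH
  Position 7: 'aa' -> no
  Position 8: 'aa' -> no
Total matches: 2

2


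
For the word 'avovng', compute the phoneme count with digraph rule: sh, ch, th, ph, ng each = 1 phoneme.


Parsing 'avovng' greedily, digraphs first:
  'a' -> vowel phoneme (phonemes so far: 1)
  'v' -> consonant phoneme (phonemes so far: 2)
  'o' -> vowel phoneme (phonemes so far: 3)
  'v' -> consonant phoneme (phonemes so far: 4)
  'ng' -> digraph (1 consonant phoneme) (phonemes so far: 5)
Total phonemes: 5

5


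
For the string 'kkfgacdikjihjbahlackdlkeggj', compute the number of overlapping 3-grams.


String 'kkfgacdikjihjbahlackdlkeggj' has length L = 27.
Number of overlapping n-grams = L - n + 1
Substituting: 27 - 3 + 1 = 25

25


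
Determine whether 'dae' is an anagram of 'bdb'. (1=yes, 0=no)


Sort characters of 'dae': 'ade'
Sort characters of 'bdb': 'bbd'
Sorted forms differ -> they are NOT anagrams
Result: 0

0


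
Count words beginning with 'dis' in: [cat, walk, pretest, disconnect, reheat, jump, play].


Checking each word for prefix 'dis':
  'cat' -> no (count: 0)
  'walk' -> no (count: 0)
  'pretest' -> no (count: 0)
  'disconnect' -> YES, starts with 'dis' (count: 1)
  'reheat' -> no (count: 1)
  'jump' -> no (count: 1)
  'play' -> no (count: 1)
Total with prefix 'dis': 1

1


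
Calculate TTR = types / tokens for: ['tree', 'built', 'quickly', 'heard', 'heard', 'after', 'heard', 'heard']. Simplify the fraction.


Tokens: 8
Unique types: ('after', 'built', 'heard', 'quickly', 'tree') = 5
TTR = 5/8
Already in lowest terms.

5/8


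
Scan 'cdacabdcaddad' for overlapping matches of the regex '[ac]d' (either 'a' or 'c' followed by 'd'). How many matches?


Pattern: [ac]d means either 'a' or 'c' followed by 'd'.
Scanning 'cdacabdcaddad' position-by-position:
  Pos 0: window 'cd' -> MATCH
  Pos 1: window 'da' -> no
  Pos 2: window 'ac' -> no
  Pos 3: window 'ca' -> no
  Pos 4: window 'ab' -> no
  Pos 5: window 'bd' -> no
  Pos 6: window 'dc' -> no
  Pos 7: window 'ca' -> no
  Pos 8: window 'ad' -> MATCH
  Pos 9: window 'dd' -> no
  Pos 10: window 'da' -> no
  Pos 11: window 'ad' -> MATCH
  Pos 12: window 'd' -> no
Total matches: 3

3


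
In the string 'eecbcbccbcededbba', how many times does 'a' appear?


Scanning 'eecbcbccbcededbba' for 'a':
  Position 16: 'a' -> MATCH (count: 1)
Total occurrences of 'a': 1

1


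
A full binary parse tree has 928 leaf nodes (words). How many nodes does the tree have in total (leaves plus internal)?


Leaf nodes (terminals): 928
Internal nodes = n - 1 = 928 - 1 = 927
Total = leaves + internal = 928 + 927 = 1855

1855


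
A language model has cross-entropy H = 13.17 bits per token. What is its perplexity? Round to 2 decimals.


Perplexity formula: PP = 2^H
H = 13.17
PP = 2^13.17
Decompose: 2^13.17 = 2^13 * 2^0.17
2^13 = 8192, 2^0.17 ~ 1.1250585
PP ~ 8192 * 1.1250585 = 9216.4792320
Rounded to 2 decimals: 9216.48

9216.48


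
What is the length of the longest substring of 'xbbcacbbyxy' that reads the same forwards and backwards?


Scanning 'xbbcacbbyxy' for palindromic substrings.
Substring at positions 1-7: 'bbcacbb'.
Check: reverse('bbcacbb') = 'bbcacbb' -> palindrome confirmed.
Neighbouring characters ('x' / 'y') break symmetry, so it cannot extend further.
No longer palindromic substring exists; longest length = 7

7


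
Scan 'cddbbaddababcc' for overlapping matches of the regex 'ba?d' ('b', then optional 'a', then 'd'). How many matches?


Pattern: ba?d means 'b', then optional 'a', then 'd'.
Scanning 'cddbbaddababcc' position-by-position:
  Pos 0: window 'cdd' -> no
  Pos 1: window 'ddb' -> no
  Pos 2: window 'dbb' -> no
  Pos 3: window 'bba' -> no
  Pos 4: window 'bad' -> MATCH
  Pos 5: window 'add' -> no
  Pos 6: window 'dda' -> no
  Pos 7: window 'dab' -> no
  Pos 8: window 'aba' -> no
  Pos 9: window 'bab' -> no
  Pos 10: window 'abc' -> no
  Pos 11: window 'bcc' -> no
  Pos 12: window 'cc' -> no
  Pos 13: window 'c' -> no
Total matches: 1

1


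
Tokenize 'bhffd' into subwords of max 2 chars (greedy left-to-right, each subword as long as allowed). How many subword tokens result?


'bhffd' has 5 characters.
Chunking with max size 2:
  Chunk 1: 'bh' (positions 0-1)
  Chunk 2: 'ff' (positions 2-3)
  Chunk 3: 'd' (positions 4-4)
Total chunks: ceil(5 / 2) = 3

3


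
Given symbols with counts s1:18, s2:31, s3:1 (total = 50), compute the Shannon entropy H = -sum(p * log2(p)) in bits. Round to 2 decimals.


Computing entropy H = -sum(p_i * log2(p_i)):
  s1: p = 18/50 = 0.3600, -p*log2(p) = 0.5306
  s2: p = 31/50 = 0.6200, -p*log2(p) = 0.4276
  s3: p = 1/50 = 0.0200, -p*log2(p) = 0.1129
H = sum of terms = 1.0711
Rounded to 2 decimals: 1.07

1.07


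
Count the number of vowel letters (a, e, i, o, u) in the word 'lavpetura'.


Scanning each character of 'lavpetura':
  Position 1: 'l' -> consonant (running count: 0)
  Position 2: 'a' -> vowel (running count: 1)
  Position 3: 'v' -> consonant (running count: 1)
  Position 4: 'p' -> consonant (running count: 1)
  Position 5: 'e' -> vowel (running count: 2)
  Position 6: 't' -> consonant (running count: 2)
  Position 7: 'u' -> vowel (running count: 3)
  Position 8: 'r' -> consonant (running count: 3)
  Position 9: 'a' -> vowel (running count: 4)
Total vowels: 4

4
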